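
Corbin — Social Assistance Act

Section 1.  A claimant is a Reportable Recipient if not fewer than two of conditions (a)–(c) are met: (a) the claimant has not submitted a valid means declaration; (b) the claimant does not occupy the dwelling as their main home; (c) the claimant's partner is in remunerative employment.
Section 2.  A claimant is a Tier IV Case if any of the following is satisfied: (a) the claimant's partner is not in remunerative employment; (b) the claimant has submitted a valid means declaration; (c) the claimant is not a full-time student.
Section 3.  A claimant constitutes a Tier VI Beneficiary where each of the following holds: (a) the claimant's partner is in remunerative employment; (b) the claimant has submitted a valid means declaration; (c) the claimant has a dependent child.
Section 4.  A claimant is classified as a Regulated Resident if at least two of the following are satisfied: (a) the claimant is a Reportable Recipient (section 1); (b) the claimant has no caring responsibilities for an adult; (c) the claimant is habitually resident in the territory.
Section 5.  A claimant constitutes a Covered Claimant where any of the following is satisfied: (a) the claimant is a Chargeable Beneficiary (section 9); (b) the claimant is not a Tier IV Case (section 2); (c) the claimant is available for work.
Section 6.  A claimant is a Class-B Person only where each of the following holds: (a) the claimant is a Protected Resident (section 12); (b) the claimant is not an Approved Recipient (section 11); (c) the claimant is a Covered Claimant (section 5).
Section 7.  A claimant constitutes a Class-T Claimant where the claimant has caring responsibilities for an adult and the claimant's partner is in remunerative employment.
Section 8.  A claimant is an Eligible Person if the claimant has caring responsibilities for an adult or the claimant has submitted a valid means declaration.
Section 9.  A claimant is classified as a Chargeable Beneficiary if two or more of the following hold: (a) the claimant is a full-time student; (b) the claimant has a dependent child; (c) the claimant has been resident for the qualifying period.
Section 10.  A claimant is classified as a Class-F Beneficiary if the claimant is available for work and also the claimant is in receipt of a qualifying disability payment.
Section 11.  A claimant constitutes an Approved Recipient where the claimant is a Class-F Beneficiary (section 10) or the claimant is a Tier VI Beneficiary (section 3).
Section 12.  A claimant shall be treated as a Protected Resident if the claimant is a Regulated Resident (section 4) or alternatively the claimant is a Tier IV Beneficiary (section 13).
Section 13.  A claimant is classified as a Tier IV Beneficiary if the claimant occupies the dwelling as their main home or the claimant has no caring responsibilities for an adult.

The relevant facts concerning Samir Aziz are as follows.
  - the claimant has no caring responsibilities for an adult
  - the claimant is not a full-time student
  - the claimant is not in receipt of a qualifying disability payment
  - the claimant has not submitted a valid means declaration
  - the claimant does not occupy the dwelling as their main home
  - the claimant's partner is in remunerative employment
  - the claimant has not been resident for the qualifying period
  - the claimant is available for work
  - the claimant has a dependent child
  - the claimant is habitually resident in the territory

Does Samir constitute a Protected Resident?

Yes

section 1 — Reportable Recipient: the claimant has not submitted a valid means declaration? yes; the claimant does not occupy the dwelling as their main home? yes; the claimant's partner is in remunerative employment? yes — 3 of 3 hold (need ≥2) → satisfied.
section 4 — Regulated Resident: Reportable Recipient (section 1)? yes; the claimant has no caring responsibilities for an adult? yes; the claimant is habitually resident in the territory? yes — 3 of 3 hold (need ≥2) → satisfied.
section 13 — Tier IV Beneficiary: [the claimant occupies the dwelling as their main home? no] OR [the claimant has no caring responsibilities for an adult? yes] → satisfied.
section 12 — Protected Resident: [Regulated Resident (section 4)? yes] OR [Tier IV Beneficiary (section 13)? yes] → satisfied.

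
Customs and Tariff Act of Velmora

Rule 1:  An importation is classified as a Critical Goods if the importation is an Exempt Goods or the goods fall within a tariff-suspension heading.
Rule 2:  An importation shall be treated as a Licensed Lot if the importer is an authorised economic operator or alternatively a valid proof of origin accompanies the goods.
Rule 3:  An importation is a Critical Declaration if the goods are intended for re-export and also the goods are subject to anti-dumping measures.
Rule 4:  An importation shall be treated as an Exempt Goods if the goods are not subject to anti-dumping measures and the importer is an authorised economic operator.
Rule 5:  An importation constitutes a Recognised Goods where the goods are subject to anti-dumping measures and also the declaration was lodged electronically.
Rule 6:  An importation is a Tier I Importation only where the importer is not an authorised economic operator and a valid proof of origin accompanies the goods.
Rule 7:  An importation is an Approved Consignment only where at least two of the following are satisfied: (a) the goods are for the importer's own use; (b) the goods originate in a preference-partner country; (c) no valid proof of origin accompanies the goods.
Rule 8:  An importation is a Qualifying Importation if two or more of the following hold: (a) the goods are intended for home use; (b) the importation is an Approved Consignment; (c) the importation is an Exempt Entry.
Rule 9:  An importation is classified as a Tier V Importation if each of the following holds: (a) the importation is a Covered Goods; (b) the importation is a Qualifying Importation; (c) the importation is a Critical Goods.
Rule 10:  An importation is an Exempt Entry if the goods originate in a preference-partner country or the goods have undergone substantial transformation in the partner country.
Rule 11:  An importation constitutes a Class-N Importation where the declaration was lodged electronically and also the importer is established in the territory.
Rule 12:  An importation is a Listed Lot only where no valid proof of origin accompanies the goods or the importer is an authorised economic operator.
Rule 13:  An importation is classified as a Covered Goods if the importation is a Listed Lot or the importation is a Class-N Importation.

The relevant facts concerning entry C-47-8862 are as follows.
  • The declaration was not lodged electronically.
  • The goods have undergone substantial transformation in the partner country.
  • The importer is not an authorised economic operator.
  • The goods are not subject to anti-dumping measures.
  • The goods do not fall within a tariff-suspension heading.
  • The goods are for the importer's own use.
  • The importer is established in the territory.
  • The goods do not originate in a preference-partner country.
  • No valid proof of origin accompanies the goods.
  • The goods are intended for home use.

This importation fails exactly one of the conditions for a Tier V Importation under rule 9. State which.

Critical Goods

Under rule 12: no valid proof of origin accompanies the goods? yes; or the importer is an authorised economic operator? no. So the importation is a Listed Lot.
Under rule 11: the declaration was lodged electronically? no; and the importer is established in the territory? yes. So the importation is not a Class-N Importation.
Under rule 13: Listed Lot (rule 12)? yes; or Class-N Importation (rule 11)? no. So the importation is a Covered Goods.
Under rule 7: the goods are for the importer's own use? yes; the goods originate in a preference-partner country? no; no valid proof of origin accompanies the goods? yes — 2 of 3 hold (need ≥2) → satisfied.
Under rule 10: the goods originate in a preference-partner country? no; or the goods have undergone substantial transformation in the partner country? yes. So the importation is an Exempt Entry.
Under rule 8: the goods are intended for home use? yes; Approved Consignment (rule 7)? yes; Exempt Entry (rule 10)? yes — 3 of 3 hold (need ≥2) → satisfied.
Under rule 4: the goods are not subject to anti-dumping measures? yes; and the importer is an authorised economic operator? no. So the importation is not an Exempt Goods.
Under rule 1: Exempt Goods (rule 4)? no; or the goods fall within a tariff-suspension heading? no. So the importation is not a Critical Goods.
Under rule 9: Covered Goods (rule 13)? yes; and Qualifying Importation (rule 8)? yes; and Critical Goods (rule 1)? no. So the importation is not a Tier V Importation.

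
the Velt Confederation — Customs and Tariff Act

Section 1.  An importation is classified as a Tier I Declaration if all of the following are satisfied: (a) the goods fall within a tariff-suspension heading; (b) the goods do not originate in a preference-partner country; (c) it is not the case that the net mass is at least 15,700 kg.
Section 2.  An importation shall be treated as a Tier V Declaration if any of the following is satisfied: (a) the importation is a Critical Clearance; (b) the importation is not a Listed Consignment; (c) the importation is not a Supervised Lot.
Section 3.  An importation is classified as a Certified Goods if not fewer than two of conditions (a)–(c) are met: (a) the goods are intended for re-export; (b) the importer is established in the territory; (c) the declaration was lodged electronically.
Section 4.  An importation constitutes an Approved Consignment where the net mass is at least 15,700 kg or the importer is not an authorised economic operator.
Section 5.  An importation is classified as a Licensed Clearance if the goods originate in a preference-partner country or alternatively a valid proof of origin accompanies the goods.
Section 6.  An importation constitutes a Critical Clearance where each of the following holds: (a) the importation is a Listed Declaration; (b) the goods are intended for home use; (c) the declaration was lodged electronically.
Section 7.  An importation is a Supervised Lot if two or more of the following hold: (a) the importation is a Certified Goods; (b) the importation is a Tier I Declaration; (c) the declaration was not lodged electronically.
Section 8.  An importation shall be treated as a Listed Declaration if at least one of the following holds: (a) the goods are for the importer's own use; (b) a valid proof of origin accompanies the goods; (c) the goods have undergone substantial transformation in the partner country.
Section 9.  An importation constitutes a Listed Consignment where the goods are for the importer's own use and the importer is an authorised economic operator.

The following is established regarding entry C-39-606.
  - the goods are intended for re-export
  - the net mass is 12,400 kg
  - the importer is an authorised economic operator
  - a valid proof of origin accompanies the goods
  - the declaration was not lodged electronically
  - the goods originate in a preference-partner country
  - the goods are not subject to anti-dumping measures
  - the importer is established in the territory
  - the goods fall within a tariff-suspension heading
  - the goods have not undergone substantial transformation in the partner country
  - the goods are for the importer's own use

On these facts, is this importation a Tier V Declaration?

section 8 — Listed Declaration: [the goods are for the importer's own use? yes] OR [a valid proof of origin accompanies the goods? yes] OR [the goods have undergone substantial transformation in the partner country? no] → satisfied.
section 6 — Critical Clearance: [Listed Declaration (section 8)? yes] AND [the goods are intended for home use? no] AND [the declaration was lodged electronically? no] → not satisfied.
section 9 — Listed Consignment: [the goods are for the importer's own use? yes] AND [the importer is an authorised economic operator? yes] → satisfied.
section 3 — Certified Goods: the goods are intended for re-export? yes; the importer is established in the territory? yes; the declaration was lodged electronically? no — 2 of 3 hold (need ≥2) → satisfied.
section 1 — Tier I Declaration: [the goods fall within a tariff-suspension heading? yes] AND [the goods do not originate in a preference-partner country? no] AND [net mass: 12,400 kg ≥ 15,700 kg? no, so negated condition yes] → not satisfied.
section 7 — Supervised Lot: Certified Goods (section 3)? yes; Tier I Declaration (section 1)? no; the declaration was not lodged electronically? yes — 2 of 3 hold (need ≥2) → satisfied.
section 2 — Tier V Declaration: [Critical Clearance (section 6)? no] OR [not a Listed Consignment (section 9)? no] OR [not a Supervised Lot (section 7)? no] → not satisfied.

No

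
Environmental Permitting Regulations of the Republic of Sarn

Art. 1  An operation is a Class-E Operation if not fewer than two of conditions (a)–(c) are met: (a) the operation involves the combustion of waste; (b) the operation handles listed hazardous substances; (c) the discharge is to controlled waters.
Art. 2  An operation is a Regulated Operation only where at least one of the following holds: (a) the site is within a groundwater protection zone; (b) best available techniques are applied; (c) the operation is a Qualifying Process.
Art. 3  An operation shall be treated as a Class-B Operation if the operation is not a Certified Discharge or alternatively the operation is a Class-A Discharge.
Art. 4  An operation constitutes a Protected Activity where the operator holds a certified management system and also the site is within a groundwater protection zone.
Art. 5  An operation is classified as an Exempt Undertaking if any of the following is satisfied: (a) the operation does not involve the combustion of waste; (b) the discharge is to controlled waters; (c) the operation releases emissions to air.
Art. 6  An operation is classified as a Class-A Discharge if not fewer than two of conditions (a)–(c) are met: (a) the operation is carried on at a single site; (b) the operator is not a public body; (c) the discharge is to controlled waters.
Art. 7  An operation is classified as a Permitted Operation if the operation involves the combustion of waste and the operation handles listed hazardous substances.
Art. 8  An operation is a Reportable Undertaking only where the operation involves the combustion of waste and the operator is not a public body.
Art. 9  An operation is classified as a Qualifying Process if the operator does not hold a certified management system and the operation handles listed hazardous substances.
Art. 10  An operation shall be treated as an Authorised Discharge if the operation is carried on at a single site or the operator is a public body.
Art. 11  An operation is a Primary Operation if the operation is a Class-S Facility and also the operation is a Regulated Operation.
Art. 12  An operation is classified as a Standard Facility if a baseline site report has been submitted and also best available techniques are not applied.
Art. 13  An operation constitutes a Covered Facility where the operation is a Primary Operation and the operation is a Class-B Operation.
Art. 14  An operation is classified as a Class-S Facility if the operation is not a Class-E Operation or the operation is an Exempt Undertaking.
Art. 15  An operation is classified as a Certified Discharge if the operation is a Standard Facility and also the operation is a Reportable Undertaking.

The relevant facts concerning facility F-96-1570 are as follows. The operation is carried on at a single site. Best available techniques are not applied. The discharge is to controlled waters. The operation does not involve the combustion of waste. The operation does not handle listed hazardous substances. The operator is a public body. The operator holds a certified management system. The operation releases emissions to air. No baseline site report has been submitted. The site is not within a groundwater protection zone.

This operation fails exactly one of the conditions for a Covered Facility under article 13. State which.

Primary Operation

article 1 — Class-E Operation: the operation involves the combustion of waste? no; the operation handles listed hazardous substances? no; the discharge is to controlled waters? yes — 1 of 3 hold (need ≥2) → not satisfied.
article 5 — Exempt Undertaking: [the operation does not involve the combustion of waste? yes] OR [the discharge is to controlled waters? yes] OR [the operation releases emissions to air? yes] → satisfied.
article 14 — Class-S Facility: [not a Class-E Operation (article 1)? yes] OR [Exempt Undertaking (article 5)? yes] → satisfied.
article 9 — Qualifying Process: [the operator does not hold a certified management system? no] AND [the operation handles listed hazardous substances? no] → not satisfied.
article 2 — Regulated Operation: [the site is within a groundwater protection zone? no] OR [best available techniques are applied? no] OR [Qualifying Process (article 9)? no] → not satisfied.
article 11 — Primary Operation: [Class-S Facility (article 14)? yes] AND [Regulated Operation (article 2)? no] → not satisfied.
article 12 — Standard Facility: [a baseline site report has been submitted? no] AND [best available techniques are not applied? yes] → not satisfied.
article 8 — Reportable Undertaking: [the operation involves the combustion of waste? no] AND [the operator is not a public body? no] → not satisfied.
article 15 — Certified Discharge: [Standard Facility (article 12)? no] AND [Reportable Undertaking (article 8)? no] → not satisfied.
article 6 — Class-A Discharge: the operation is carried on at a single site? yes; the operator is not a public body? no; the discharge is to controlled waters? yes — 2 of 3 hold (need ≥2) → satisfied.
article 3 — Class-B Operation: [not a Certified Discharge (article 15)? yes] OR [Class-A Discharge (article 6)? yes] → satisfied.
article 13 — Covered Facility: [Primary Operation (article 11)? no] AND [Class-B Operation (article 3)? yes] → not satisfied.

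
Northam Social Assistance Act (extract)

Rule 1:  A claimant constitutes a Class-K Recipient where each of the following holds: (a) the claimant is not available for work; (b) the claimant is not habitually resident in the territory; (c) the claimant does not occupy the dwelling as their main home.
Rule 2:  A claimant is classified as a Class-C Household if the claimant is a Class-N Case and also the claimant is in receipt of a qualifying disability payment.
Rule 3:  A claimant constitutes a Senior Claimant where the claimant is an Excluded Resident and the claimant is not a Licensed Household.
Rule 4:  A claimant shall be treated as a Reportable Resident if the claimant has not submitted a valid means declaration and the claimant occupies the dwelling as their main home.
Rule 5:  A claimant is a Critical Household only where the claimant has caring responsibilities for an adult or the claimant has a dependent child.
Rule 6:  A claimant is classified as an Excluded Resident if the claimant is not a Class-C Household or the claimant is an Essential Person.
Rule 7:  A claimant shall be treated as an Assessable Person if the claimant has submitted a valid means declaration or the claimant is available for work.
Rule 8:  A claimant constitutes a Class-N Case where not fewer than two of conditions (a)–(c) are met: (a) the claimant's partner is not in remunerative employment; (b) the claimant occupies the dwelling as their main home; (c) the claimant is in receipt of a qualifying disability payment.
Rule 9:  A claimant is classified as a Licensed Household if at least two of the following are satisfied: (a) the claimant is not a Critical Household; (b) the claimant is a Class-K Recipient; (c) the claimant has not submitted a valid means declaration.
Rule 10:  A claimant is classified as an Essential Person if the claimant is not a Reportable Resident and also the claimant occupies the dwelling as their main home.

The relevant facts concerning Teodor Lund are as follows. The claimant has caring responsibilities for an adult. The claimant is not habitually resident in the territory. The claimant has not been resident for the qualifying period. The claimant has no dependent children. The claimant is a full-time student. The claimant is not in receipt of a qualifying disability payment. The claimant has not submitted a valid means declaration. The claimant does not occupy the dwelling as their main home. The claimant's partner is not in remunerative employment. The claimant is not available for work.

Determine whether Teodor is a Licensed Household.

Yes

Under rule 5: the claimant has caring responsibilities for an adult? yes; or the claimant has a dependent child? no. So the claimant is a Critical Household.
Under rule 1: the claimant is not available for work? yes; and the claimant is not habitually resident in the territory? yes; and the claimant does not occupy the dwelling as their main home? yes. So the claimant is a Class-K Recipient.
Under rule 9: not a Critical Household (rule 5)? no; Class-K Recipient (rule 1)? yes; the claimant has not submitted a valid means declaration? yes — 2 of 3 hold (need ≥2) → satisfied.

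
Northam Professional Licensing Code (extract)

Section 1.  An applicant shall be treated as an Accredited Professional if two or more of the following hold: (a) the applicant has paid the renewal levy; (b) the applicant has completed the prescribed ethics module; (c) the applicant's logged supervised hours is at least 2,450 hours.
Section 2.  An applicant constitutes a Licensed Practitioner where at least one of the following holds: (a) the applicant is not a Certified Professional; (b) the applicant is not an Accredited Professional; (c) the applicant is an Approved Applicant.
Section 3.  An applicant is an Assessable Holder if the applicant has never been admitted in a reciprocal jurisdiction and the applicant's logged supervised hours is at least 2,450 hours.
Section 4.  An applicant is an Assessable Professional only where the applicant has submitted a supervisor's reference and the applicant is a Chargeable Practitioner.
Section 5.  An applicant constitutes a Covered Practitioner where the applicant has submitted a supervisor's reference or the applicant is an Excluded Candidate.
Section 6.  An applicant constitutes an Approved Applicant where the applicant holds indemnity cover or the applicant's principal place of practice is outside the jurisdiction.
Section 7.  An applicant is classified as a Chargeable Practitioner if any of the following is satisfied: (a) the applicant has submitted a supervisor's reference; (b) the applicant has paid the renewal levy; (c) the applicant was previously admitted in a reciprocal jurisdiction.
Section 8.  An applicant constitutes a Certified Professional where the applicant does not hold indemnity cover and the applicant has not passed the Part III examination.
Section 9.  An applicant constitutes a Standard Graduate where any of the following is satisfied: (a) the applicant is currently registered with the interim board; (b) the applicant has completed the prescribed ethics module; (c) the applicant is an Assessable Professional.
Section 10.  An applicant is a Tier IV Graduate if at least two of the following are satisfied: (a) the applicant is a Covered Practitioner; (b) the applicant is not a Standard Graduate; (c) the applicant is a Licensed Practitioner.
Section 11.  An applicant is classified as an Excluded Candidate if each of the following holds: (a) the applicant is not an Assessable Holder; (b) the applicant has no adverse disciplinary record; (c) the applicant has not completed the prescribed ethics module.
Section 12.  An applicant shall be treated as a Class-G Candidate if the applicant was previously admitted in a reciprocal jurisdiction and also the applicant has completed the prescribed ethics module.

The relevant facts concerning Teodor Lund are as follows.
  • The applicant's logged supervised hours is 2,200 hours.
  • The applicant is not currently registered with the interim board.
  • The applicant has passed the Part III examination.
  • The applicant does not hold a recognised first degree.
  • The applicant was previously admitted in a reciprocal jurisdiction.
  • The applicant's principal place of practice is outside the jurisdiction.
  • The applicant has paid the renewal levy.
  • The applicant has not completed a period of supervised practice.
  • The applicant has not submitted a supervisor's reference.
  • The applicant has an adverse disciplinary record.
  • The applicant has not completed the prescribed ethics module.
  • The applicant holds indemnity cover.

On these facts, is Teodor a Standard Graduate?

Under section 7: the applicant has submitted a supervisor's reference? no; or the applicant has paid the renewal levy? yes; or the applicant was previously admitted in a reciprocal jurisdiction? yes. So the applicant is a Chargeable Practitioner.
Under section 4: the applicant has submitted a supervisor's reference? no; and Chargeable Practitioner (section 7)? yes. So the applicant is not an Assessable Professional.
Under section 9: the applicant is currently registered with the interim board? no; or the applicant has completed the prescribed ethics module? no; or Assessable Professional (section 4)? no. So the applicant is not a Standard Graduate.

No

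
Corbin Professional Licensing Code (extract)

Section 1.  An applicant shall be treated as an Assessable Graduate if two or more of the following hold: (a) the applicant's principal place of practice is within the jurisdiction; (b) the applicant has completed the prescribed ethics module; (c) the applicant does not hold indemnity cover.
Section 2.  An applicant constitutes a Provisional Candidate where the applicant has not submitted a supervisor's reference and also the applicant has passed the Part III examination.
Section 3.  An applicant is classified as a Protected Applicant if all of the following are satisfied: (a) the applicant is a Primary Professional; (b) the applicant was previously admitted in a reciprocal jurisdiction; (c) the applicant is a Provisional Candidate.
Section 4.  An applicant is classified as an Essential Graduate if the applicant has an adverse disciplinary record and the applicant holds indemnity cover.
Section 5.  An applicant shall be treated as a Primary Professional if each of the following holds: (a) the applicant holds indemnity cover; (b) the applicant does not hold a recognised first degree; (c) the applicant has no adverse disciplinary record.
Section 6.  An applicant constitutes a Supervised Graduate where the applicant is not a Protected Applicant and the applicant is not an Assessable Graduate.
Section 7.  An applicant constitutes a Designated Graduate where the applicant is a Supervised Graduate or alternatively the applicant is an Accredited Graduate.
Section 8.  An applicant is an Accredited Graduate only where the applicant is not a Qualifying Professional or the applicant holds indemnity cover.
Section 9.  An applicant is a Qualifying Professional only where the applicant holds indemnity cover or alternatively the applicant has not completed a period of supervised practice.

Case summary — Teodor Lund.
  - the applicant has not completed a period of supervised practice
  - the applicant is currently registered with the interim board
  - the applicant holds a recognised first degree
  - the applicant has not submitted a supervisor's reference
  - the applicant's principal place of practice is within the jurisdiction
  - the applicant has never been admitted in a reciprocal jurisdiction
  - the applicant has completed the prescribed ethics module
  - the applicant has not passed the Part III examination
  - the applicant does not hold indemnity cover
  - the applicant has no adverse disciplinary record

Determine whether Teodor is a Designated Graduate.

No

section 5 — Primary Professional: [the applicant holds indemnity cover? no] AND [the applicant does not hold a recognised first degree? no] AND [the applicant has no adverse disciplinary record? yes] → not satisfied.
section 2 — Provisional Candidate: [the applicant has not submitted a supervisor's reference? yes] AND [the applicant has passed the Part III examination? no] → not satisfied.
section 3 — Protected Applicant: [Primary Professional (section 5)? no] AND [the applicant was previously admitted in a reciprocal jurisdiction? no] AND [Provisional Candidate (section 2)? no] → not satisfied.
section 1 — Assessable Graduate: the applicant's principal place of practice is within the jurisdiction? yes; the applicant has completed the prescribed ethics module? yes; the applicant does not hold indemnity cover? yes — 3 of 3 hold (need ≥2) → satisfied.
section 6 — Supervised Graduate: [not a Protected Applicant (section 3)? yes] AND [not an Assessable Graduate (section 1)? no] → not satisfied.
section 9 — Qualifying Professional: [the applicant holds indemnity cover? no] OR [the applicant has not completed a period of supervised practice? yes] → satisfied.
section 8 — Accredited Graduate: [not a Qualifying Professional (section 9)? no] OR [the applicant holds indemnity cover? no] → not satisfied.
section 7 — Designated Graduate: [Supervised Graduate (section 6)? no] OR [Accredited Graduate (section 8)? no] → not satisfied.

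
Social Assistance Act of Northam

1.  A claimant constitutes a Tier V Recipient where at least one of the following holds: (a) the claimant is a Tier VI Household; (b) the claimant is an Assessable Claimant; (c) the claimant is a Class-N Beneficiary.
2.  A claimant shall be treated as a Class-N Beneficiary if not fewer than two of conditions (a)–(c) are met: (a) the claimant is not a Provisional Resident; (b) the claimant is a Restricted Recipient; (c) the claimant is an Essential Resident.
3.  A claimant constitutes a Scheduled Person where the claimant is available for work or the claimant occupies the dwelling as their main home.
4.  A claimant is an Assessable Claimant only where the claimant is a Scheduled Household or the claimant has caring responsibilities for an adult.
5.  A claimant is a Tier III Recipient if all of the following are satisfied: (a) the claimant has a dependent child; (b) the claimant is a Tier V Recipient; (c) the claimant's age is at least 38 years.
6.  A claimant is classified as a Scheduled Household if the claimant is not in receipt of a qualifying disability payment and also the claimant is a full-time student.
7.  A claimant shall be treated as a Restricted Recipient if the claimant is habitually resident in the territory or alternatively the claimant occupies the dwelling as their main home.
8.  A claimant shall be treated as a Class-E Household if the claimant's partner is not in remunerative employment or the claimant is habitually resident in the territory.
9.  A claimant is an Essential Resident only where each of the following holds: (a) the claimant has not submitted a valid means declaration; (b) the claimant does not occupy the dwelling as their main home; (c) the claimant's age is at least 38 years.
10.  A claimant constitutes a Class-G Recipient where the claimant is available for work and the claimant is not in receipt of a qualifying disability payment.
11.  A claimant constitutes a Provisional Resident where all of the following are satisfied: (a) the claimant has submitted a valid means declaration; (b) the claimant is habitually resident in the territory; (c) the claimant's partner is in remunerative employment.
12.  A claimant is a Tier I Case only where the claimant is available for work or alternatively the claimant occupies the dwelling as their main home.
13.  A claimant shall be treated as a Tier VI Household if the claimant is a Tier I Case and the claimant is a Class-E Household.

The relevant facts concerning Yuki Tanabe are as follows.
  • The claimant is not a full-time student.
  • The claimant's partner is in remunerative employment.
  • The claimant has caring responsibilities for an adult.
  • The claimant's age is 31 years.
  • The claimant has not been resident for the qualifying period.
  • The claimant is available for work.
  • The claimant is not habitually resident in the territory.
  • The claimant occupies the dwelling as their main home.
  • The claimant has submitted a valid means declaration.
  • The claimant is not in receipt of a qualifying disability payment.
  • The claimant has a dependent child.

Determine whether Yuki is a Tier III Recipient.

paragraph 12 — Tier I Case: [the claimant is available for work? yes] OR [the claimant occupies the dwelling as their main home? yes] → satisfied.
paragraph 8 — Class-E Household: [the claimant's partner is not in remunerative employment? no] OR [the claimant is habitually resident in the territory? no] → not satisfied.
paragraph 13 — Tier VI Household: [Tier I Case (paragraph 12)? yes] AND [Class-E Household (paragraph 8)? no] → not satisfied.
paragraph 6 — Scheduled Household: [the claimant is not in receipt of a qualifying disability payment? yes] AND [the claimant is a full-time student? no] → not satisfied.
paragraph 4 — Assessable Claimant: [Scheduled Household (paragraph 6)? no] OR [the claimant has caring responsibilities for an adult? yes] → satisfied.
paragraph 11 — Provisional Resident: [the claimant has submitted a valid means declaration? yes] AND [the claimant is habitually resident in the territory? no] AND [the claimant's partner is in remunerative employment? yes] → not satisfied.
paragraph 7 — Restricted Recipient: [the claimant is habitually resident in the territory? no] OR [the claimant occupies the dwelling as their main home? yes] → satisfied.
paragraph 9 — Essential Resident: [the claimant has not submitted a valid means declaration? no] AND [the claimant does not occupy the dwelling as their main home? no] AND [claimant's age: 31 years ≥ 38 years? no] → not satisfied.
paragraph 2 — Class-N Beneficiary: not a Provisional Resident (paragraph 11)? yes; Restricted Recipient (paragraph 7)? yes; Essential Resident (paragraph 9)? no — 2 of 3 hold (need ≥2) → satisfied.
paragraph 1 — Tier V Recipient: [Tier VI Household (paragraph 13)? no] OR [Assessable Claimant (paragraph 4)? yes] OR [Class-N Beneficiary (paragraph 2)? yes] → satisfied.
paragraph 5 — Tier III Recipient: [the claimant has a dependent child? yes] AND [Tier V Recipient (paragraph 1)? yes] AND [claimant's age: 31 years ≥ 38 years? no] → not satisfied.

No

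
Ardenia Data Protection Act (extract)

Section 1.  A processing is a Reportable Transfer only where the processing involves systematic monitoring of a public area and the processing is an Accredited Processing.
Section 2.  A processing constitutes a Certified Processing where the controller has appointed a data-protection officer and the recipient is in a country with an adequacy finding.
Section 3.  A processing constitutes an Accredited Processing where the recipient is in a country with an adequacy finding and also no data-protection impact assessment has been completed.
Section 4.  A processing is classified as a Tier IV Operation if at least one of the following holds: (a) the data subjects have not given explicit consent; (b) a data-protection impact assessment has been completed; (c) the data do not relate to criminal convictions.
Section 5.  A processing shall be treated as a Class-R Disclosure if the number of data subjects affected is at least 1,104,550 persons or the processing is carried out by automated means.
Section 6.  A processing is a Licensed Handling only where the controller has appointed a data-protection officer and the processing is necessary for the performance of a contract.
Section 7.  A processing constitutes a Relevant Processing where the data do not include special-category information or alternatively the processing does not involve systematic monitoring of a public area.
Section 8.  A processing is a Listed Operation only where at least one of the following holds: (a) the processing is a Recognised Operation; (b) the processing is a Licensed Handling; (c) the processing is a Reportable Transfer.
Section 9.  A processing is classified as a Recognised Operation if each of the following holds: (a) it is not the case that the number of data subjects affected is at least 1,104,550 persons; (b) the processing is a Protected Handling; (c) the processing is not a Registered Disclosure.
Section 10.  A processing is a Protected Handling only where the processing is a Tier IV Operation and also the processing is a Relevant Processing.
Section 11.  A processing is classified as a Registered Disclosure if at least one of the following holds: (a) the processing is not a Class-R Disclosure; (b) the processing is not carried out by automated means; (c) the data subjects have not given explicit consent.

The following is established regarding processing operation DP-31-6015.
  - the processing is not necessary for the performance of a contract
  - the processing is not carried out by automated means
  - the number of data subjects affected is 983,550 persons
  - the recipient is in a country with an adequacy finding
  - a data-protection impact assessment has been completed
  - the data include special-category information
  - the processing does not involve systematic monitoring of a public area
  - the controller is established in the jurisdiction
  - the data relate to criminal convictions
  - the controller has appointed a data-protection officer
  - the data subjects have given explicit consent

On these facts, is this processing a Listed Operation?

section 4 — Tier IV Operation: [the data subjects have not given explicit consent? no] OR [a data-protection impact assessment has been completed? yes] OR [the data do not relate to criminal convictions? no] → satisfied.
section 7 — Relevant Processing: [the data do not include special-category information? no] OR [the processing does not involve systematic monitoring of a public area? yes] → satisfied.
section 10 — Protected Handling: [Tier IV Operation (section 4)? yes] AND [Relevant Processing (section 7)? yes] → satisfied.
section 5 — Class-R Disclosure: [number of data subjects affected: 983,550 persons ≥ 1,104,550 persons? no] OR [the processing is carried out by automated means? no] → not satisfied.
section 11 — Registered Disclosure: [not a Class-R Disclosure (section 5)? yes] OR [the processing is not carried out by automated means? yes] OR [the data subjects have not given explicit consent? no] → satisfied.
section 9 — Recognised Operation: [number of data subjects affected: 983,550 persons ≥ 1,104,550 persons? no, so negated condition yes] AND [Protected Handling (section 10)? yes] AND [not a Registered Disclosure (section 11)? no] → not satisfied.
section 6 — Licensed Handling: [the controller has appointed a data-protection officer? yes] AND [the processing is necessary for the performance of a contract? no] → not satisfied.
section 3 — Accredited Processing: [the recipient is in a country with an adequacy finding? yes] AND [no data-protection impact assessment has been completed? no] → not satisfied.
section 1 — Reportable Transfer: [the processing involves systematic monitoring of a public area? no] AND [Accredited Processing (section 3)? no] → not satisfied.
section 8 — Listed Operation: [Recognised Operation (section 9)? no] OR [Licensed Handling (section 6)? no] OR [Reportable Transfer (section 1)? no] → not satisfied.

No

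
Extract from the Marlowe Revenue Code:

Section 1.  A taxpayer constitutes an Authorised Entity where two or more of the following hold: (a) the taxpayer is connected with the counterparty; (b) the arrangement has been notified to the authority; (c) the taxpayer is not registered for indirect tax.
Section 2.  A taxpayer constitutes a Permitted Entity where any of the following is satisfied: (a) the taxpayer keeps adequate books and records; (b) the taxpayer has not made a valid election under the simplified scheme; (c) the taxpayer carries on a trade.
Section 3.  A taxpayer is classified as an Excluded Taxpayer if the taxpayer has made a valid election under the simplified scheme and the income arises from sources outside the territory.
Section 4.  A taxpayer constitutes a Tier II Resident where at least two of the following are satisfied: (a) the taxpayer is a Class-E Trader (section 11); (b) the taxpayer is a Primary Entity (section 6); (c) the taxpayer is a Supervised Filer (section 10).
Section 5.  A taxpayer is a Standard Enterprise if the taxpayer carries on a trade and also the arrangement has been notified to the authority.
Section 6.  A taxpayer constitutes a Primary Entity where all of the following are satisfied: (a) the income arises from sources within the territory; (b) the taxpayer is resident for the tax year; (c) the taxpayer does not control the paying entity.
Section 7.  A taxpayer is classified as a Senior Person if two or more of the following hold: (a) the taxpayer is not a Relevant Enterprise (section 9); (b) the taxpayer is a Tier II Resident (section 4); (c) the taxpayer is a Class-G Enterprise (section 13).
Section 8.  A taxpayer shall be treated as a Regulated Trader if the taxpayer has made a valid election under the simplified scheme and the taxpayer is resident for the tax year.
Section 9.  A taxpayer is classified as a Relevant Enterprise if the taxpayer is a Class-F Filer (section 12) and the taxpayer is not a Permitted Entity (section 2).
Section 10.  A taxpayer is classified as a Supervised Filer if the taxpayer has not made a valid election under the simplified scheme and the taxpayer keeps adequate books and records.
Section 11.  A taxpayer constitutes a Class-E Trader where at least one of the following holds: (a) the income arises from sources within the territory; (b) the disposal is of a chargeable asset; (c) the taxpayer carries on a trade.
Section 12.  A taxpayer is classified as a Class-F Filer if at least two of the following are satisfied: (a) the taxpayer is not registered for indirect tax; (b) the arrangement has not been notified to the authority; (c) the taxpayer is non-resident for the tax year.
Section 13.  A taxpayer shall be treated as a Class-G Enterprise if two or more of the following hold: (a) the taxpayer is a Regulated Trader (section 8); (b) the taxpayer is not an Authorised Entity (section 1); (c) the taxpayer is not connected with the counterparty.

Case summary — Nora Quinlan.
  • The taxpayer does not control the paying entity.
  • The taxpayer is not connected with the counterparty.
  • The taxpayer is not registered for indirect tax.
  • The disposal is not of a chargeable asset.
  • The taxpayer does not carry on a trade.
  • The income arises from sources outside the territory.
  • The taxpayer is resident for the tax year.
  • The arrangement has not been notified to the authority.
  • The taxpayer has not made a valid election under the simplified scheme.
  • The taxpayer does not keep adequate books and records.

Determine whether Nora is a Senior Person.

Yes

Under section 12: the taxpayer is not registered for indirect tax? yes; the arrangement has not been notified to the authority? yes; the taxpayer is non-resident for the tax year? no — 2 of 3 hold (need ≥2) → satisfied.
Under section 2: the taxpayer keeps adequate books and records? no; or the taxpayer has not made a valid election under the simplified scheme? yes; or the taxpayer carries on a trade? no. So the taxpayer is a Permitted Entity.
Under section 9: Class-F Filer (section 12)? yes; and not a Permitted Entity (section 2)? no. So the taxpayer is not a Relevant Enterprise.
Under section 11: the income arises from sources within the territory? no; or the disposal is of a chargeable asset? no; or the taxpayer carries on a trade? no. So the taxpayer is not a Class-E Trader.
Under section 6: the income arises from sources within the territory? no; and the taxpayer is resident for the tax year? yes; and the taxpayer does not control the paying entity? yes. So the taxpayer is not a Primary Entity.
Under section 10: the taxpayer has not made a valid election under the simplified scheme? yes; and the taxpayer keeps adequate books and records? no. So the taxpayer is not a Supervised Filer.
Under section 4: Class-E Trader (section 11)? no; Primary Entity (section 6)? no; Supervised Filer (section 10)? no — 0 of 3 hold (need ≥2) → not satisfied.
Under section 8: the taxpayer has made a valid election under the simplified scheme? no; and the taxpayer is resident for the tax year? yes. So the taxpayer is not a Regulated Trader.
Under section 1: the taxpayer is connected with the counterparty? no; the arrangement has been notified to the authority? no; the taxpayer is not registered for indirect tax? yes — 1 of 3 hold (need ≥2) → not satisfied.
Under section 13: Regulated Trader (section 8)? no; not an Authorised Entity (section 1)? yes; the taxpayer is not connected with the counterparty? yes — 2 of 3 hold (need ≥2) → satisfied.
Under section 7: not a Relevant Enterprise (section 9)? yes; Tier II Resident (section 4)? no; Class-G Enterprise (section 13)? yes — 2 of 3 hold (need ≥2) → satisfied.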